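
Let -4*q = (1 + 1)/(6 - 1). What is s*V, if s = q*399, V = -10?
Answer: 399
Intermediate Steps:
q = -⅒ (q = -(1 + 1)/(4*(6 - 1)) = -1/(2*5) = -¼*⅖ = -⅒ ≈ -0.10000)
s = -399/10 (s = -⅒*399 = -399/10 ≈ -39.900)
s*V = -399/10*(-10) = 399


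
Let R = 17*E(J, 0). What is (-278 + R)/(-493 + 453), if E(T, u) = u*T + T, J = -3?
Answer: 329/40 ≈ 8.2250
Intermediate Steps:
E(T, u) = T + T*u (E(T, u) = T*u + T = T + T*u)
R = -51 (R = 17*(-3*(1 + 0)) = 17*(-3*1) = 17*(-3) = -51)
(-278 + R)/(-493 + 453) = (-278 - 51)/(-493 + 453) = -329/(-40) = -329*(-1/40) = 329/40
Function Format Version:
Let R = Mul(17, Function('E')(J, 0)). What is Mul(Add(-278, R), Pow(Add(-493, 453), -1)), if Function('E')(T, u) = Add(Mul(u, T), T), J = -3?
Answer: Rational(329, 40) ≈ 8.2250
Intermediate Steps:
Function('E')(T, u) = Add(T, Mul(T, u)) (Function('E')(T, u) = Add(Mul(T, u), T) = Add(T, Mul(T, u)))
R = -51 (R = Mul(17, Mul(-3, Add(1, 0))) = Mul(17, Mul(-3, 1)) = Mul(17, -3) = -51)
Mul(Add(-278, R), Pow(Add(-493, 453), -1)) = Mul(Add(-278, -51), Pow(Add(-493, 453), -1)) = Mul(-329, Pow(-40, -1)) = Mul(-329, Rational(-1, 40)) = Rational(329, 40)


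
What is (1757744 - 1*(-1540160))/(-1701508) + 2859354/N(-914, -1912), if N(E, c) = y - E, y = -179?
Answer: 405232478866/104217365 ≈ 3888.3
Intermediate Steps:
N(E, c) = -179 - E
(1757744 - 1*(-1540160))/(-1701508) + 2859354/N(-914, -1912) = (1757744 - 1*(-1540160))/(-1701508) + 2859354/(-179 - 1*(-914)) = (1757744 + 1540160)*(-1/1701508) + 2859354/(-179 + 914) = 3297904*(-1/1701508) + 2859354/735 = -824476/425377 + 2859354*(1/735) = -824476/425377 + 953118/245 = 405232478866/104217365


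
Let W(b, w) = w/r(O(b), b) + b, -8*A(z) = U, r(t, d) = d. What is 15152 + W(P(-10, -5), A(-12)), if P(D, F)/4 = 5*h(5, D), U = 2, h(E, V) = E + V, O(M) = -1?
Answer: 6020801/400 ≈ 15052.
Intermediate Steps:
P(D, F) = 100 + 20*D (P(D, F) = 4*(5*(5 + D)) = 4*(25 + 5*D) = 100 + 20*D)
A(z) = -¼ (A(z) = -⅛*2 = -¼)
W(b, w) = b + w/b (W(b, w) = w/b + b = b + w/b)
15152 + W(P(-10, -5), A(-12)) = 15152 + ((100 + 20*(-10)) - 1/(4*(100 + 20*(-10)))) = 15152 + ((100 - 200) - 1/(4*(100 - 200))) = 15152 + (-100 - ¼/(-100)) = 15152 + (-100 - ¼*(-1/100)) = 15152 + (-100 + 1/400) = 15152 - 39999/400 = 6020801/400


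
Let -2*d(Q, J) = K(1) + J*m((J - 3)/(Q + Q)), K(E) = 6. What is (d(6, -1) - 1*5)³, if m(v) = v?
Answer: -117649/216 ≈ -544.67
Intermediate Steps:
d(Q, J) = -3 - J*(-3 + J)/(4*Q) (d(Q, J) = -(6 + J*((J - 3)/(Q + Q)))/2 = -(6 + J*((-3 + J)/((2*Q))))/2 = -(6 + J*((-3 + J)*(1/(2*Q))))/2 = -(6 + J*((-3 + J)/(2*Q)))/2 = -(6 + J*(-3 + J)/(2*Q))/2 = -3 - J*(-3 + J)/(4*Q))
(d(6, -1) - 1*5)³ = ((¼)*(-12*6 - 1*(-1)*(-3 - 1))/6 - 1*5)³ = ((¼)*(⅙)*(-72 - 1*(-1)*(-4)) - 5)³ = ((¼)*(⅙)*(-72 - 4) - 5)³ = ((¼)*(⅙)*(-76) - 5)³ = (-19/6 - 5)³ = (-49/6)³ = -117649/216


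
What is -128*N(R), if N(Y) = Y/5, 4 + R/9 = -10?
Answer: 16128/5 ≈ 3225.6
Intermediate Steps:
R = -126 (R = -36 + 9*(-10) = -36 - 90 = -126)
N(Y) = Y/5 (N(Y) = Y*(⅕) = Y/5)
-128*N(R) = -128*(-126)/5 = -128*(-126/5) = 16128/5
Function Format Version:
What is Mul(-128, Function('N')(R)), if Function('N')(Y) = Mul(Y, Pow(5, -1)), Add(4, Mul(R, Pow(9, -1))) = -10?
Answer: Rational(16128, 5) ≈ 3225.6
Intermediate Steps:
R = -126 (R = Add(-36, Mul(9, -10)) = Add(-36, -90) = -126)
Function('N')(Y) = Mul(Rational(1, 5), Y) (Function('N')(Y) = Mul(Y, Rational(1, 5)) = Mul(Rational(1, 5), Y))
Mul(-128, Function('N')(R)) = Mul(-128, Mul(Rational(1, 5), -126)) = Mul(-128, Rational(-126, 5)) = Rational(16128, 5)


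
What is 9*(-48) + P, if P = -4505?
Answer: -4937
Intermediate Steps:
9*(-48) + P = 9*(-48) - 4505 = -432 - 4505 = -4937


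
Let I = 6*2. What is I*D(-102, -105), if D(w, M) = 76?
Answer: 912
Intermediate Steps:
I = 12
I*D(-102, -105) = 12*76 = 912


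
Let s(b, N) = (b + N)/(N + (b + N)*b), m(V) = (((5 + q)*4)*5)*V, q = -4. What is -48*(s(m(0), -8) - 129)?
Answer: 6144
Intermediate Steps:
m(V) = 20*V (m(V) = (((5 - 4)*4)*5)*V = ((1*4)*5)*V = (4*5)*V = 20*V)
s(b, N) = (N + b)/(N + b*(N + b)) (s(b, N) = (N + b)/(N + (N + b)*b) = (N + b)/(N + b*(N + b)))
-48*(s(m(0), -8) - 129) = -48*((-8 + 20*0)/(-8 + (20*0)² - 160*0) - 129) = -48*((-8 + 0)/(-8 + 0² - 8*0) - 129) = -48*(-8/(-8 + 0 + 0) - 129) = -48*(-8/(-8) - 129) = -48*(-⅛*(-8) - 129) = -48*(1 - 129) = -48*(-128) = 6144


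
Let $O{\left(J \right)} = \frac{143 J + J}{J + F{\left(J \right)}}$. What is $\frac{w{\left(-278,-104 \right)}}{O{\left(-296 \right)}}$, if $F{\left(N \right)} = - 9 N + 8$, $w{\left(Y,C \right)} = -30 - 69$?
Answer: $\frac{3267}{592} \approx 5.5186$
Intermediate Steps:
$w{\left(Y,C \right)} = -99$
$F{\left(N \right)} = 8 - 9 N$
$O{\left(J \right)} = \frac{144 J}{8 - 8 J}$ ($O{\left(J \right)} = \frac{143 J + J}{J - \left(-8 + 9 J\right)} = \frac{144 J}{8 - 8 J}$)
$\frac{w{\left(-278,-104 \right)}}{O{\left(-296 \right)}} = - \frac{99}{\left(-18\right) \left(-296\right) \frac{1}{-1 - 296}} = - \frac{99}{\left(-18\right) \left(-296\right) \frac{1}{-297}} = - \frac{99}{\left(-18\right) \left(-296\right) \left(- \frac{1}{297}\right)} = - \frac{99}{- \frac{592}{33}} = \left(-99\right) \left(- \frac{33}{592}\right) = \frac{3267}{592}$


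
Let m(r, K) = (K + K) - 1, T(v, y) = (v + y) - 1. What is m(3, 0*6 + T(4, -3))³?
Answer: -1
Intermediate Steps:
T(v, y) = -1 + v + y
m(r, K) = -1 + 2*K (m(r, K) = 2*K - 1 = -1 + 2*K)
m(3, 0*6 + T(4, -3))³ = (-1 + 2*(0*6 + (-1 + 4 - 3)))³ = (-1 + 2*(0 + 0))³ = (-1 + 2*0)³ = (-1 + 0)³ = (-1)³ = -1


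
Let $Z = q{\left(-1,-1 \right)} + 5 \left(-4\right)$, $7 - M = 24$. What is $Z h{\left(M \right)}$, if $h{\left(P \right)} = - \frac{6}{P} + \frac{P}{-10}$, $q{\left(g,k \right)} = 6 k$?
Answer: $- \frac{4537}{85} \approx -53.376$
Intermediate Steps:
$M = -17$ ($M = 7 - 24 = -17$)
$h{\left(P \right)} = - \frac{6}{P} - \frac{P}{10}$ ($h{\left(P \right)} = - \frac{6}{P} + P \left(- \frac{1}{10}\right) = - \frac{6}{P} - \frac{P}{10}$)
$Z = -26$ ($Z = 6 \left(-1\right) + 5 \left(-4\right) = -6 - 20 = -26$)
$Z h{\left(M \right)} = - 26 \left(- \frac{6}{-17} - - \frac{17}{10}\right) = - 26 \left(\left(-6\right) \left(- \frac{1}{17}\right) + \frac{17}{10}\right) = - 26 \left(\frac{6}{17} + \frac{17}{10}\right) = \left(-26\right) \frac{349}{170} = - \frac{4537}{85}$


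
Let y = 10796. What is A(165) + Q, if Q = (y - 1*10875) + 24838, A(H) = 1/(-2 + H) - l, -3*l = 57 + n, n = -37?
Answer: 12110414/489 ≈ 24766.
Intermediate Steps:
l = -20/3 (l = -(57 - 37)/3 = -⅓*20 = -20/3 ≈ -6.6667)
A(H) = 20/3 + 1/(-2 + H) (A(H) = 1/(-2 + H) - 1*(-20/3) = 1/(-2 + H) + 20/3 = 20/3 + 1/(-2 + H))
Q = 24759 (Q = (10796 - 1*10875) + 24838 = (10796 - 10875) + 24838 = -79 + 24838 = 24759)
A(165) + Q = (-37 + 20*165)/(3*(-2 + 165)) + 24759 = (⅓)*(-37 + 3300)/163 + 24759 = (⅓)*(1/163)*3263 + 24759 = 3263/489 + 24759 = 12110414/489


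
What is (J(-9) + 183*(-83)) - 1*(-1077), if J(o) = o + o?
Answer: -14130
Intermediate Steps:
J(o) = 2*o
(J(-9) + 183*(-83)) - 1*(-1077) = (2*(-9) + 183*(-83)) - 1*(-1077) = (-18 - 15189) + 1077 = -15207 + 1077 = -14130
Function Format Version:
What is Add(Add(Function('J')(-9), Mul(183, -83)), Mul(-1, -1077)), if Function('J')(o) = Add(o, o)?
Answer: -14130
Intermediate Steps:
Function('J')(o) = Mul(2, o)
Add(Add(Function('J')(-9), Mul(183, -83)), Mul(-1, -1077)) = Add(Add(Mul(2, -9), Mul(183, -83)), Mul(-1, -1077)) = Add(Add(-18, -15189), 1077) = Add(-15207, 1077) = -14130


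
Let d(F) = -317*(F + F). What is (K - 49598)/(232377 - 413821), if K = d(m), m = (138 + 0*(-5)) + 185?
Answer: 63595/45361 ≈ 1.4020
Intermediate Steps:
m = 323 (m = (138 + 0) + 185 = 138 + 185 = 323)
d(F) = -634*F
K = -204782 (K = -634*323 = -204782)
(K - 49598)/(232377 - 413821) = (-204782 - 49598)/(232377 - 413821) = -254380/(-181444) = -254380*(-1/181444) = 63595/45361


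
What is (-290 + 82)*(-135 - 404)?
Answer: 112112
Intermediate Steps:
(-290 + 82)*(-135 - 404) = -208*(-539) = 112112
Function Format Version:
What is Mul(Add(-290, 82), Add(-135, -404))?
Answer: 112112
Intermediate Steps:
Mul(Add(-290, 82), Add(-135, -404)) = Mul(-208, -539) = 112112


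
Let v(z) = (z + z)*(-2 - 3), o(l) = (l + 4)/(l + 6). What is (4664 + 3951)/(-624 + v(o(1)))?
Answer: -60305/4418 ≈ -13.650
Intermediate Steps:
o(l) = (4 + l)/(6 + l)
v(z) = -10*z (v(z) = (2*z)*(-5) = -10*z)
(4664 + 3951)/(-624 + v(o(1))) = (4664 + 3951)/(-624 - 10*(4 + 1)/(6 + 1)) = 8615/(-624 - 10*5/7) = 8615/(-624 - 50/7) = 8615/(-4418/7) = 8615*(-7/4418) = -60305/4418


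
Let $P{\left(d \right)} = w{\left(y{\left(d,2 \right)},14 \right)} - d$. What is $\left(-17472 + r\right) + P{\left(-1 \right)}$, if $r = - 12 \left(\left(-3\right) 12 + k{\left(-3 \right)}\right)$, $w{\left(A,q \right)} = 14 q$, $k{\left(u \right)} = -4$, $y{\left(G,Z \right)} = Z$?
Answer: $-16795$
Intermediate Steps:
$r = 480$ ($r = - 12 \left(\left(-3\right) 12 - 4\right) = - 12 \left(-36 - 4\right) = \left(-12\right) \left(-40\right) = 480$)
$P{\left(d \right)} = 196 - d$ ($P{\left(d \right)} = 14 \cdot 14 - d = 196 - d$)
$\left(-17472 + r\right) + P{\left(-1 \right)} = \left(-17472 + 480\right) + \left(196 - -1\right) = -16992 + \left(196 + 1\right) = -16992 + 197 = -16795$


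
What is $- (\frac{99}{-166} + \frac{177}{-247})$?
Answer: $\frac{53835}{41002} \approx 1.313$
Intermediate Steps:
$- (\frac{99}{-166} + \frac{177}{-247}) = - (99 \left(- \frac{1}{166}\right) + 177 \left(- \frac{1}{247}\right)) = - (- \frac{99}{166} - \frac{177}{247}) = \left(-1\right) \left(- \frac{53835}{41002}\right) = \frac{53835}{41002}$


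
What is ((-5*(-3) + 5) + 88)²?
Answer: 11664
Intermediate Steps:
((-5*(-3) + 5) + 88)² = ((15 + 5) + 88)² = (20 + 88)² = 108² = 11664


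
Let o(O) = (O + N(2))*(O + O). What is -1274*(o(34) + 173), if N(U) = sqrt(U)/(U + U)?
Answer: -3165890 - 21658*sqrt(2) ≈ -3.1965e+6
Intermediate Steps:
N(U) = 1/(2*sqrt(U)) (N(U) = sqrt(U)/((2*U)) = (1/(2*U))*sqrt(U) = 1/(2*sqrt(U)))
o(O) = 2*O*(O + sqrt(2)/4) (o(O) = (O + 1/(2*sqrt(2)))*(O + O) = (O + (sqrt(2)/2)/2)*(2*O) = (O + sqrt(2)/4)*(2*O) = 2*O*(O + sqrt(2)/4))
-1274*(o(34) + 173) = -1274*((1/2)*34*(sqrt(2) + 4*34) + 173) = -1274*((1/2)*34*(sqrt(2) + 136) + 173) = -1274*((1/2)*34*(136 + sqrt(2)) + 173) = -1274*((2312 + 17*sqrt(2)) + 173) = -1274*(2485 + 17*sqrt(2)) = -3165890 - 21658*sqrt(2)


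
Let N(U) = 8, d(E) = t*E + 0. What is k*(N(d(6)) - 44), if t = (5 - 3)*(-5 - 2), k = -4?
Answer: 144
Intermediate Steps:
t = -14 (t = 2*(-7) = -14)
d(E) = -14*E (d(E) = -14*E + 0 = -14*E)
k*(N(d(6)) - 44) = -4*(8 - 44) = -4*(-36) = 144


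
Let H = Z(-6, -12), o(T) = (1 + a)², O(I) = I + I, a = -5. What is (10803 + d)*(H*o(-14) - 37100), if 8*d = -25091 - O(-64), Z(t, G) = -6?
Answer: -571525839/2 ≈ -2.8576e+8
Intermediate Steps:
O(I) = 2*I
d = -24963/8 (d = (-25091 - 2*(-64))/8 = (-25091 - 1*(-128))/8 = (-25091 + 128)/8 = (⅛)*(-24963) = -24963/8 ≈ -3120.4)
o(T) = 16 (o(T) = (1 - 5)² = (-4)² = 16)
H = -6
(10803 + d)*(H*o(-14) - 37100) = (10803 - 24963/8)*(-6*16 - 37100) = 61461*(-96 - 37100)/8 = (61461/8)*(-37196) = -571525839/2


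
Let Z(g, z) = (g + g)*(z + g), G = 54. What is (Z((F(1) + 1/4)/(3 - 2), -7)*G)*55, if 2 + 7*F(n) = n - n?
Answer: 292545/196 ≈ 1492.6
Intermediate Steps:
F(n) = -2/7 (F(n) = -2/7 + (n - n)/7 = -2/7 + (⅐)*0 = -2/7 + 0 = -2/7)
Z(g, z) = 2*g*(g + z) (Z(g, z) = (2*g)*(g + z) = 2*g*(g + z))
(Z((F(1) + 1/4)/(3 - 2), -7)*G)*55 = ((2*((-2/7 + 1/4)/(3 - 2))*((-2/7 + 1/4)/(3 - 2) - 7))*54)*55 = ((2*((-2/7 + ¼)/1)*((-2/7 + ¼)/1 - 7))*54)*55 = ((2*(-1/28*1)*(-1/28*1 - 7))*54)*55 = ((2*(-1/28)*(-1/28 - 7))*54)*55 = ((2*(-1/28)*(-197/28))*54)*55 = ((197/392)*54)*55 = (5319/196)*55 = 292545/196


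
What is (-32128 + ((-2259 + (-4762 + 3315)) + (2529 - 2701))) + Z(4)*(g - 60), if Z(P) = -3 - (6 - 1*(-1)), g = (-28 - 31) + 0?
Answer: -34816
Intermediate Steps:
g = -59 (g = -59 + 0 = -59)
Z(P) = -10 (Z(P) = -3 - (6 + 1) = -3 - 1*7 = -3 - 7 = -10)
(-32128 + ((-2259 + (-4762 + 3315)) + (2529 - 2701))) + Z(4)*(g - 60) = (-32128 + ((-2259 + (-4762 + 3315)) + (2529 - 2701))) - 10*(-59 - 60) = (-32128 + ((-2259 - 1447) - 172)) - 10*(-119) = (-32128 + (-3706 - 172)) + 1190 = (-32128 - 3878) + 1190 = -36006 + 1190 = -34816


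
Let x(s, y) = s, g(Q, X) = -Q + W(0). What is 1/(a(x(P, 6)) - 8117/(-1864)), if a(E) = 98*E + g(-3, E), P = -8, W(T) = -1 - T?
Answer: -1864/1449531 ≈ -0.0012859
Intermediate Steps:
g(Q, X) = -1 - Q (g(Q, X) = -Q + (-1 - 1*0) = -Q + (-1 + 0) = -Q - 1 = -1 - Q)
a(E) = 2 + 98*E (a(E) = 98*E + (-1 - 1*(-3)) = 98*E + (-1 + 3) = 98*E + 2 = 2 + 98*E)
1/(a(x(P, 6)) - 8117/(-1864)) = 1/((2 + 98*(-8)) - 8117/(-1864)) = 1/((2 - 784) - 8117*(-1/1864)) = 1/(-782 + 8117/1864) = 1/(-1449531/1864) = -1864/1449531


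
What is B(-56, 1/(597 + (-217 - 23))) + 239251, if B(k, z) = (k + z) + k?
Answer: 85372624/357 ≈ 2.3914e+5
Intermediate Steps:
B(k, z) = z + 2*k
B(-56, 1/(597 + (-217 - 23))) + 239251 = (1/(597 + (-217 - 23)) + 2*(-56)) + 239251 = (1/(597 - 240) - 112) + 239251 = (1/357 - 112) + 239251 = -39983/357 + 239251 = 85372624/357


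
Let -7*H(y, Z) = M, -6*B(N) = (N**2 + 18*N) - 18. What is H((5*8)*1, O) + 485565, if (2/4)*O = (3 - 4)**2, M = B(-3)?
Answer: 971127/2 ≈ 4.8556e+5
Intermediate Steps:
B(N) = 3 - 3*N - N**2/6 (B(N) = -((N**2 + 18*N) - 18)/6 = -(-18 + N**2 + 18*N)/6 = 3 - 3*N - N**2/6)
M = 21/2 (M = 3 - 3*(-3) - 1/6*(-3)**2 = 3 + 9 - 1/6*9 = 3 + 9 - 3/2 = 21/2 ≈ 10.500)
O = 2 (O = 2*(3 - 4)**2 = 2*(-1)**2 = 2*1 = 2)
H(y, Z) = -3/2 (H(y, Z) = -1/7*21/2 = -3/2)
H((5*8)*1, O) + 485565 = -3/2 + 485565 = 971127/2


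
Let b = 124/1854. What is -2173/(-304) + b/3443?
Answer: 6935498201/970264944 ≈ 7.1480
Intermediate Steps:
b = 62/927 (b = 124*(1/1854) = 62/927 ≈ 0.066882)
-2173/(-304) + b/3443 = -2173/(-304) + (62/927)/3443 = -2173*(-1/304) + (62/927)*(1/3443) = 2173/304 + 62/3191661 = 6935498201/970264944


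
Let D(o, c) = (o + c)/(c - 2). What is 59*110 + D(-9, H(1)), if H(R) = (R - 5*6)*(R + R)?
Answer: 389467/60 ≈ 6491.1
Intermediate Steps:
H(R) = 2*R*(-30 + R) (H(R) = (R - 30)*(2*R) = (-30 + R)*(2*R) = 2*R*(-30 + R))
D(o, c) = (c + o)/(-2 + c)
59*110 + D(-9, H(1)) = 59*110 + (2*1*(-30 + 1) - 9)/(-2 + 2*1*(-30 + 1)) = 6490 + (2*1*(-29) - 9)/(-2 + 2*1*(-29)) = 6490 + (-58 - 9)/(-2 - 58) = 6490 - 67/(-60) = 6490 - 1/60*(-67) = 6490 + 67/60 = 389467/60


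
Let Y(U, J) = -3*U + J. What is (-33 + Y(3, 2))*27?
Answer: -1080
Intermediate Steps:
Y(U, J) = J - 3*U
(-33 + Y(3, 2))*27 = (-33 + (2 - 3*3))*27 = (-33 + (2 - 9))*27 = (-33 - 7)*27 = -40*27 = -1080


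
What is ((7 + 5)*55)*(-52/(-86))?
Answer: 17160/43 ≈ 399.07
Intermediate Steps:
((7 + 5)*55)*(-52/(-86)) = (12*55)*(-52*(-1/86)) = 660*(26/43) = 17160/43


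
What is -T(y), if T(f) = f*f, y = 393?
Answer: -154449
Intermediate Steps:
T(f) = f**2
-T(y) = -1*393**2 = -1*154449 = -154449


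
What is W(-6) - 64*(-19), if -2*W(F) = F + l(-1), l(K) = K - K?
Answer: 1219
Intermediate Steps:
l(K) = 0
W(F) = -F/2 (W(F) = -(F + 0)/2 = -F/2)
W(-6) - 64*(-19) = -½*(-6) - 64*(-19) = 3 + 1216 = 1219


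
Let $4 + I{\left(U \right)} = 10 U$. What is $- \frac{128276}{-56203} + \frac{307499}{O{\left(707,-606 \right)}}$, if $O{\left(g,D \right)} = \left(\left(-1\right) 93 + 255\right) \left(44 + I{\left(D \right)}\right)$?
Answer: $\frac{15402502849}{7830201960} \approx 1.9671$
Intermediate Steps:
$I{\left(U \right)} = -4 + 10 U$
$O{\left(g,D \right)} = 6480 + 1620 D$ ($O{\left(g,D \right)} = \left(\left(-1\right) 93 + 255\right) \left(44 + \left(-4 + 10 D\right)\right) = \left(-93 + 255\right) \left(40 + 10 D\right) = 162 \left(40 + 10 D\right) = 6480 + 1620 D$)
$- \frac{128276}{-56203} + \frac{307499}{O{\left(707,-606 \right)}} = - \frac{128276}{-56203} + \frac{307499}{6480 + 1620 \left(-606\right)} = \left(-128276\right) \left(- \frac{1}{56203}\right) + \frac{307499}{6480 - 981720} = \frac{128276}{56203} + \frac{307499}{-975240} = \frac{128276}{56203} + 307499 \left(- \frac{1}{975240}\right) = \frac{128276}{56203} - \frac{307499}{975240} = \frac{15402502849}{7830201960}$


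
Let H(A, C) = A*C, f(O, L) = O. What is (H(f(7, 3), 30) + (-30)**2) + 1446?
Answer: 2556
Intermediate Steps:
(H(f(7, 3), 30) + (-30)**2) + 1446 = (7*30 + (-30)**2) + 1446 = (210 + 900) + 1446 = 1110 + 1446 = 2556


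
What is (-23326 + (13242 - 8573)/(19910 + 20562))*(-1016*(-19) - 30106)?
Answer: 5098788141403/20236 ≈ 2.5197e+8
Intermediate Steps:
(-23326 + (13242 - 8573)/(19910 + 20562))*(-1016*(-19) - 30106) = (-23326 + 4669/40472)*(19304 - 30106) = (-23326 + 4669*(1/40472))*(-10802) = (-23326 + 4669/40472)*(-10802) = -944045203/40472*(-10802) = 5098788141403/20236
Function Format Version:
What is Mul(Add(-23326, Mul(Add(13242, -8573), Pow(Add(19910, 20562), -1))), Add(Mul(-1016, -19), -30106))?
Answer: Rational(5098788141403, 20236) ≈ 2.5197e+8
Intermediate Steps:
Mul(Add(-23326, Mul(Add(13242, -8573), Pow(Add(19910, 20562), -1))), Add(Mul(-1016, -19), -30106)) = Mul(Add(-23326, Mul(4669, Pow(40472, -1))), Add(19304, -30106)) = Mul(Add(-23326, Mul(4669, Rational(1, 40472))), -10802) = Mul(Add(-23326, Rational(4669, 40472)), -10802) = Mul(Rational(-944045203, 40472), -10802) = Rational(5098788141403, 20236)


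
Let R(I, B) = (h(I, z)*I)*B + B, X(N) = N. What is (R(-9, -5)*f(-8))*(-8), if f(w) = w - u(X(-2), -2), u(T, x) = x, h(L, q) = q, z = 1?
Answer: 1920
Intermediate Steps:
R(I, B) = B + B*I (R(I, B) = (1*I)*B + B = I*B + B = B*I + B = B + B*I)
f(w) = 2 + w (f(w) = w - 1*(-2) = w + 2 = 2 + w)
(R(-9, -5)*f(-8))*(-8) = ((-5*(1 - 9))*(2 - 8))*(-8) = (-5*(-8)*(-6))*(-8) = (40*(-6))*(-8) = -240*(-8) = 1920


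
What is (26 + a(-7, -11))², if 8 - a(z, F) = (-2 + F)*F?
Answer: 11881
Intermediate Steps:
a(z, F) = 8 - F*(-2 + F) (a(z, F) = 8 - (-2 + F)*F = 8 - F*(-2 + F))
(26 + a(-7, -11))² = (26 + (8 - 1*(-11)² + 2*(-11)))² = (26 + (8 - 1*121 - 22))² = (26 + (8 - 121 - 22))² = (26 - 135)² = (-109)² = 11881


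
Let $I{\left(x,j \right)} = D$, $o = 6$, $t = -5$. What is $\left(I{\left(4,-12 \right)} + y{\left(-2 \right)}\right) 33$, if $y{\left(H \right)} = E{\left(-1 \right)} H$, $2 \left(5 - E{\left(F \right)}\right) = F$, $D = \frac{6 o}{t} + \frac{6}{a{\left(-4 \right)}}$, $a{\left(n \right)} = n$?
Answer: $- \frac{6501}{10} \approx -650.1$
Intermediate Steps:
$D = - \frac{87}{10}$ ($D = \frac{6 \cdot 6}{-5} + \frac{6}{-4} = 36 \left(- \frac{1}{5}\right) + 6 \left(- \frac{1}{4}\right) = - \frac{36}{5} - \frac{3}{2} = - \frac{87}{10} \approx -8.7$)
$E{\left(F \right)} = 5 - \frac{F}{2}$
$I{\left(x,j \right)} = - \frac{87}{10}$
$y{\left(H \right)} = \frac{11 H}{2}$ ($y{\left(H \right)} = \left(5 - - \frac{1}{2}\right) H = \left(5 + \frac{1}{2}\right) H = \frac{11 H}{2}$)
$\left(I{\left(4,-12 \right)} + y{\left(-2 \right)}\right) 33 = \left(- \frac{87}{10} + \frac{11}{2} \left(-2\right)\right) 33 = \left(- \frac{87}{10} - 11\right) 33 = \left(- \frac{197}{10}\right) 33 = - \frac{6501}{10}$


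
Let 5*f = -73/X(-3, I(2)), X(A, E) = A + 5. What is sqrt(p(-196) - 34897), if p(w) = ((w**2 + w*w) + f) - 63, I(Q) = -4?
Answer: sqrt(4186470)/10 ≈ 204.61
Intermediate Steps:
X(A, E) = 5 + A
f = -73/10 (f = (-73/(5 - 3))/5 = (-73/2)/5 = (-73*1/2)/5 = (1/5)*(-73/2) = -73/10 ≈ -7.3000)
p(w) = -703/10 + 2*w**2 (p(w) = ((w**2 + w*w) - 73/10) - 63 = ((w**2 + w**2) - 73/10) - 63 = (2*w**2 - 73/10) - 63 = (-73/10 + 2*w**2) - 63 = -703/10 + 2*w**2)
sqrt(p(-196) - 34897) = sqrt((-703/10 + 2*(-196)**2) - 34897) = sqrt((-703/10 + 2*38416) - 34897) = sqrt((-703/10 + 76832) - 34897) = sqrt(767617/10 - 34897) = sqrt(418647/10) = sqrt(4186470)/10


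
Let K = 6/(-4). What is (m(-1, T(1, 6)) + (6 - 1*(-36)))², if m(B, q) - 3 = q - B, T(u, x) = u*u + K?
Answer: 8281/4 ≈ 2070.3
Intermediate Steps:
K = -3/2 (K = 6*(-¼) = -3/2 ≈ -1.5000)
T(u, x) = -3/2 + u² (T(u, x) = u*u - 3/2 = u² - 3/2 = -3/2 + u²)
m(B, q) = 3 + q - B (m(B, q) = 3 + (q - B) = 3 + q - B)
(m(-1, T(1, 6)) + (6 - 1*(-36)))² = ((3 + (-3/2 + 1²) - 1*(-1)) + (6 - 1*(-36)))² = ((3 + (-3/2 + 1) + 1) + (6 + 36))² = ((3 - ½ + 1) + 42)² = (7/2 + 42)² = (91/2)² = 8281/4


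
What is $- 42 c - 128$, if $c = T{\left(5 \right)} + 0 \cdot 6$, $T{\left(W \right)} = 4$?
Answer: $-296$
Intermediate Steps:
$c = 4$ ($c = 4 + 0 \cdot 6 = 4 + 0 = 4$)
$- 42 c - 128 = \left(-42\right) 4 - 128 = -168 - 128 = -296$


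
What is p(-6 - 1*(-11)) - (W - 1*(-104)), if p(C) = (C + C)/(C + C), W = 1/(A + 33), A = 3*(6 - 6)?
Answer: -3400/33 ≈ -103.03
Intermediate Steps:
A = 0 (A = 3*0 = 0)
W = 1/33 (W = 1/(0 + 33) = 1/33 ≈ 0.030303)
p(C) = 1 (p(C) = (2*C)/((2*C)) = (2*C)*(1/(2*C)) = 1)
p(-6 - 1*(-11)) - (W - 1*(-104)) = 1 - (1/33 - 1*(-104)) = 1 - (1/33 + 104) = 1 - 1*3433/33 = 1 - 3433/33 = -3400/33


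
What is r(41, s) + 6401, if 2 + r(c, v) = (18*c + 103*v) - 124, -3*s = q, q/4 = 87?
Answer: -4935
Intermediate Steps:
q = 348 (q = 4*87 = 348)
s = -116 (s = -⅓*348 = -116)
r(c, v) = -126 + 18*c + 103*v (r(c, v) = -2 + ((18*c + 103*v) - 124) = -2 + (-124 + 18*c + 103*v) = -126 + 18*c + 103*v)
r(41, s) + 6401 = (-126 + 18*41 + 103*(-116)) + 6401 = (-126 + 738 - 11948) + 6401 = -11336 + 6401 = -4935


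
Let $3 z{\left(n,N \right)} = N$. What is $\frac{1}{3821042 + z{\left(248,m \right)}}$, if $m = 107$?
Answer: $\frac{3}{11463233} \approx 2.6171 \cdot 10^{-7}$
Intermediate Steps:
$z{\left(n,N \right)} = \frac{N}{3}$
$\frac{1}{3821042 + z{\left(248,m \right)}} = \frac{1}{3821042 + \frac{1}{3} \cdot 107} = \frac{1}{3821042 + \frac{107}{3}} = \frac{1}{\frac{11463233}{3}} = \frac{3}{11463233}$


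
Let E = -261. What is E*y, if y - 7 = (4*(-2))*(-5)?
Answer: -12267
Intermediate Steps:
y = 47 (y = 7 + (4*(-2))*(-5) = 7 - 8*(-5) = 7 + 40 = 47)
E*y = -261*47 = -12267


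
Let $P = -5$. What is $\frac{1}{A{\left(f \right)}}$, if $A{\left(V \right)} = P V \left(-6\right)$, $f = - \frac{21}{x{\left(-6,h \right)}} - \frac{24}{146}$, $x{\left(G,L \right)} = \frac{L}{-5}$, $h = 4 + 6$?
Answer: $\frac{73}{22635} \approx 0.0032251$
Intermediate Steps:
$h = 10$
$x{\left(G,L \right)} = - \frac{L}{5}$ ($x{\left(G,L \right)} = L \left(- \frac{1}{5}\right) = - \frac{L}{5}$)
$f = \frac{1509}{146}$ ($f = - \frac{21}{\left(- \frac{1}{5}\right) 10} - \frac{24}{146} = - \frac{21}{-2} - \frac{12}{73} = \left(-21\right) \left(- \frac{1}{2}\right) - \frac{12}{73} = \frac{21}{2} - \frac{12}{73} = \frac{1509}{146} \approx 10.336$)
$A{\left(V \right)} = 30 V$ ($A{\left(V \right)} = - 5 V \left(-6\right) = 30 V$)
$\frac{1}{A{\left(f \right)}} = \frac{1}{30 \cdot \frac{1509}{146}} = \frac{1}{\frac{22635}{73}} = \frac{73}{22635}$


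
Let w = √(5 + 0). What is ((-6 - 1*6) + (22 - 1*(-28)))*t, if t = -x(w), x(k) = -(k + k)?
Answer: 76*√5 ≈ 169.94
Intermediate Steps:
w = √5 ≈ 2.2361
x(k) = -2*k
t = 2*√5 (t = -(-2)*√5 = 2*√5 ≈ 4.4721)
((-6 - 1*6) + (22 - 1*(-28)))*t = ((-6 - 1*6) + (22 - 1*(-28)))*(2*√5) = ((-6 - 6) + (22 + 28))*(2*√5) = (-12 + 50)*(2*√5) = 38*(2*√5) = 76*√5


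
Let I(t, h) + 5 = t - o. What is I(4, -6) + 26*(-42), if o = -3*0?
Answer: -1093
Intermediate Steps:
o = 0
I(t, h) = -5 + t (I(t, h) = -5 + (t - 1*0) = -5 + (t + 0) = -5 + t)
I(4, -6) + 26*(-42) = (-5 + 4) + 26*(-42) = -1 - 1092 = -1093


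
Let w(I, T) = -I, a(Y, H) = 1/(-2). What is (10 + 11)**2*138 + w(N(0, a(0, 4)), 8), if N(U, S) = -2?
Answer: 60860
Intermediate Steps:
a(Y, H) = -1/2
(10 + 11)**2*138 + w(N(0, a(0, 4)), 8) = (10 + 11)**2*138 - 1*(-2) = 21**2*138 + 2 = 441*138 + 2 = 60858 + 2 = 60860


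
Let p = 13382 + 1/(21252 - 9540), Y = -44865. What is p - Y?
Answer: 682188865/11712 ≈ 58247.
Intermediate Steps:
p = 156729985/11712 (p = 13382 + 1/11712 = 156729985/11712 ≈ 13382.)
p - Y = 156729985/11712 - 1*(-44865) = 156729985/11712 + 44865 = 682188865/11712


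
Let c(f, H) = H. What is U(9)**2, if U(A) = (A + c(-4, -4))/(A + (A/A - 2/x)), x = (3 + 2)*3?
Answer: 5625/21904 ≈ 0.25680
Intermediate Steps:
x = 15 (x = 5*3 = 15)
U(A) = (-4 + A)/(13/15 + A) (U(A) = (A - 4)/(A + (A/A - 2/15)) = (-4 + A)/(A + (1 - 2*1/15)) = (-4 + A)/(A + (1 - 2/15)) = (-4 + A)/(A + 13/15) = (-4 + A)/(13/15 + A))
U(9)**2 = (15*(-4 + 9)/(13 + 15*9))**2 = (15*5/(13 + 135))**2 = (15*5/148)**2 = (15*(1/148)*5)**2 = (75/148)**2 = 5625/21904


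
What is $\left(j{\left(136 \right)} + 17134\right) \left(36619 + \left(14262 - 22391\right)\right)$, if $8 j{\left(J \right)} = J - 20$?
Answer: $488560765$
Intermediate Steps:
$j{\left(J \right)} = - \frac{5}{2} + \frac{J}{8}$ ($j{\left(J \right)} = \frac{J - 20}{8} = \frac{-20 + J}{8} = - \frac{5}{2} + \frac{J}{8}$)
$\left(j{\left(136 \right)} + 17134\right) \left(36619 + \left(14262 - 22391\right)\right) = \left(\left(- \frac{5}{2} + \frac{1}{8} \cdot 136\right) + 17134\right) \left(36619 + \left(14262 - 22391\right)\right) = \left(\left(- \frac{5}{2} + 17\right) + 17134\right) \left(36619 + \left(14262 - 22391\right)\right) = \left(\frac{29}{2} + 17134\right) \left(36619 - 8129\right) = \frac{34297}{2} \cdot 28490 = 488560765$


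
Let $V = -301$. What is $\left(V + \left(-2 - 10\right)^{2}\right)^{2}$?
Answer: $24649$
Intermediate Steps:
$\left(V + \left(-2 - 10\right)^{2}\right)^{2} = \left(-301 + \left(-2 - 10\right)^{2}\right)^{2} = \left(-301 + \left(-12\right)^{2}\right)^{2} = \left(-301 + 144\right)^{2} = \left(-157\right)^{2} = 24649$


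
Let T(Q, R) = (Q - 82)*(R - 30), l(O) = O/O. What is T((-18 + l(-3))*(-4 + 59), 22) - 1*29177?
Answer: -21041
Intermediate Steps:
l(O) = 1
T(Q, R) = (-82 + Q)*(-30 + R)
T((-18 + l(-3))*(-4 + 59), 22) - 1*29177 = (2460 - 82*22 - 30*(-18 + 1)*(-4 + 59) + ((-18 + 1)*(-4 + 59))*22) - 1*29177 = (2460 - 1804 - (-510)*55 - 17*55*22) - 29177 = (2460 - 1804 - 30*(-935) - 935*22) - 29177 = (2460 - 1804 + 28050 - 20570) - 29177 = 8136 - 29177 = -21041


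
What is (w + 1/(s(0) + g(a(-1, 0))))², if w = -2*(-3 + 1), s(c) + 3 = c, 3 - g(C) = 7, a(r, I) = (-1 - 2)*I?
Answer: 729/49 ≈ 14.878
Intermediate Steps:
a(r, I) = -3*I
g(C) = -4 (g(C) = 3 - 1*7 = 3 - 7 = -4)
s(c) = -3 + c
w = 4 (w = -2*(-2) = 4)
(w + 1/(s(0) + g(a(-1, 0))))² = (4 + 1/((-3 + 0) - 4))² = (4 + 1/(-3 - 4))² = (4 + 1/(-7))² = (4 - ⅐)² = (27/7)² = 729/49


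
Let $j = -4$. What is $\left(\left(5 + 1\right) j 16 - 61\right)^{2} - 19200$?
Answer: $178825$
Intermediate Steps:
$\left(\left(5 + 1\right) j 16 - 61\right)^{2} - 19200 = \left(\left(5 + 1\right) \left(-4\right) 16 - 61\right)^{2} - 19200 = \left(6 \left(-4\right) 16 - 61\right)^{2} - 19200 = \left(\left(-24\right) 16 - 61\right)^{2} - 19200 = \left(-384 - 61\right)^{2} - 19200 = \left(-445\right)^{2} - 19200 = 198025 - 19200 = 178825$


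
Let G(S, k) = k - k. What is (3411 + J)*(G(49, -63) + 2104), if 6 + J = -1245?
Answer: 4544640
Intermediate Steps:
G(S, k) = 0
J = -1251 (J = -6 - 1245 = -1251)
(3411 + J)*(G(49, -63) + 2104) = (3411 - 1251)*(0 + 2104) = 2160*2104 = 4544640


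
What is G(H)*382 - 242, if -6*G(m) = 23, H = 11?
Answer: -5119/3 ≈ -1706.3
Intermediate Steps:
G(m) = -23/6 (G(m) = -⅙*23 = -23/6)
G(H)*382 - 242 = -23/6*382 - 242 = -4393/3 - 242 = -5119/3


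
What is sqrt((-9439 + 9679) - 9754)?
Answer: I*sqrt(9514) ≈ 97.54*I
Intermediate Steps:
sqrt((-9439 + 9679) - 9754) = sqrt(240 - 9754) = sqrt(-9514) = I*sqrt(9514)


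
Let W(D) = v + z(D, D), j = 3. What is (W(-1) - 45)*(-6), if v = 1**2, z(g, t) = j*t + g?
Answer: 288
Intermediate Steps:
z(g, t) = g + 3*t (z(g, t) = 3*t + g = g + 3*t)
v = 1
W(D) = 1 + 4*D (W(D) = 1 + (D + 3*D) = 1 + 4*D)
(W(-1) - 45)*(-6) = ((1 + 4*(-1)) - 45)*(-6) = ((1 - 4) - 45)*(-6) = (-3 - 45)*(-6) = -48*(-6) = 288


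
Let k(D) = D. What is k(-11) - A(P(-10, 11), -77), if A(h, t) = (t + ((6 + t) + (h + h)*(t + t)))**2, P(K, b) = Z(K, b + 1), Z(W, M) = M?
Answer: -14776347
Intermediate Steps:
P(K, b) = 1 + b (P(K, b) = b + 1 = 1 + b)
A(h, t) = (6 + 2*t + 4*h*t)**2 (A(h, t) = (t + ((6 + t) + (2*h)*(2*t)))**2 = (t + ((6 + t) + 4*h*t))**2 = (t + (6 + t + 4*h*t))**2 = (6 + 2*t + 4*h*t)**2)
k(-11) - A(P(-10, 11), -77) = -11 - 4*(3 - 77 + 2*(1 + 11)*(-77))**2 = -11 - 4*(3 - 77 + 2*12*(-77))**2 = -11 - 4*(3 - 77 - 1848)**2 = -11 - 4*(-1922)**2 = -11 - 4*3694084 = -11 - 1*14776336 = -11 - 14776336 = -14776347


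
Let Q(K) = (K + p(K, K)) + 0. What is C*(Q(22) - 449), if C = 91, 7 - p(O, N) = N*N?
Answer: -82264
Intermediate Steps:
p(O, N) = 7 - N**2 (p(O, N) = 7 - N*N = 7 - N**2)
Q(K) = 7 + K - K**2 (Q(K) = (K + (7 - K**2)) + 0 = (7 + K - K**2) + 0 = 7 + K - K**2)
C*(Q(22) - 449) = 91*((7 + 22 - 1*22**2) - 449) = 91*((7 + 22 - 1*484) - 449) = 91*((7 + 22 - 484) - 449) = 91*(-455 - 449) = 91*(-904) = -82264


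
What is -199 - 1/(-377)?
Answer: -75022/377 ≈ -199.00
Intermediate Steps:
-199 - 1/(-377) = -199 - 1*(-1/377) = -199 + 1/377 = -75022/377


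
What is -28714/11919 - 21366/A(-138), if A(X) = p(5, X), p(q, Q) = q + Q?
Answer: 250842392/1585227 ≈ 158.24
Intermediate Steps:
p(q, Q) = Q + q
A(X) = 5 + X (A(X) = X + 5 = 5 + X)
-28714/11919 - 21366/A(-138) = -28714/11919 - 21366/(5 - 138) = -28714*1/11919 - 21366/(-133) = -28714/11919 - 21366*(-1/133) = -28714/11919 + 21366/133 = 250842392/1585227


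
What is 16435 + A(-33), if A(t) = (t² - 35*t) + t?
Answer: 18646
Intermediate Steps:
A(t) = t² - 34*t
16435 + A(-33) = 16435 - 33*(-34 - 33) = 16435 - 33*(-67) = 16435 + 2211 = 18646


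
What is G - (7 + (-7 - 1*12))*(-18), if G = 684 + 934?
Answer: 1402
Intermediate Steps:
G = 1618
G - (7 + (-7 - 1*12))*(-18) = 1618 - (7 + (-7 - 1*12))*(-18) = 1618 - (7 + (-7 - 12))*(-18) = 1618 - (7 - 19)*(-18) = 1618 - (-12)*(-18) = 1618 - 1*216 = 1618 - 216 = 1402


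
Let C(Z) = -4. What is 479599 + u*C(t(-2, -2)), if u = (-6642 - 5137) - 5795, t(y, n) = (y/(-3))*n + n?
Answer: 549895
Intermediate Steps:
t(y, n) = n - n*y/3 (t(y, n) = (y*(-1/3))*n + n = (-y/3)*n + n = -n*y/3 + n = n - n*y/3)
u = -17574 (u = -11779 - 5795 = -17574)
479599 + u*C(t(-2, -2)) = 479599 - 17574*(-4) = 479599 + 70296 = 549895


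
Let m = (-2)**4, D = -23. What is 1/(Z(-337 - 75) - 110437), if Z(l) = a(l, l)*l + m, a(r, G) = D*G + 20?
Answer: -1/4022773 ≈ -2.4858e-7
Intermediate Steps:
a(r, G) = 20 - 23*G (a(r, G) = -23*G + 20 = 20 - 23*G)
m = 16
Z(l) = 16 + l*(20 - 23*l) (Z(l) = (20 - 23*l)*l + 16 = l*(20 - 23*l) + 16 = 16 + l*(20 - 23*l))
1/(Z(-337 - 75) - 110437) = 1/((16 - (-337 - 75)*(-20 + 23*(-337 - 75))) - 110437) = 1/((16 - 1*(-412)*(-20 + 23*(-412))) - 110437) = 1/((16 - 1*(-412)*(-20 - 9476)) - 110437) = 1/((16 - 1*(-412)*(-9496)) - 110437) = 1/((16 - 3912352) - 110437) = 1/(-3912336 - 110437) = 1/(-4022773) = -1/4022773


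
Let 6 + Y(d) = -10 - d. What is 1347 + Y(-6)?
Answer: 1337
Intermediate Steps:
Y(d) = -16 - d (Y(d) = -6 + (-10 - d) = -16 - d)
1347 + Y(-6) = 1347 + (-16 - 1*(-6)) = 1347 + (-16 + 6) = 1347 - 10 = 1337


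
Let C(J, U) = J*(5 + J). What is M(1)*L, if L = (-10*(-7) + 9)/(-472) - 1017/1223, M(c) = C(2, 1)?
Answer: -4036487/288628 ≈ -13.985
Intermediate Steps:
M(c) = 14 (M(c) = 2*(5 + 2) = 2*7 = 14)
L = -576641/577256 (L = (70 + 9)*(-1/472) - 1017*1/1223 = 79*(-1/472) - 1017/1223 = -79/472 - 1017/1223 = -576641/577256 ≈ -0.99893)
M(1)*L = 14*(-576641/577256) = -4036487/288628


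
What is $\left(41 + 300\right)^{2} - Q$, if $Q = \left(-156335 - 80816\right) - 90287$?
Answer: $443719$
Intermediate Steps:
$Q = -327438$ ($Q = -237151 - 90287 = -327438$)
$\left(41 + 300\right)^{2} - Q = \left(41 + 300\right)^{2} - -327438 = 341^{2} + 327438 = 116281 + 327438 = 443719$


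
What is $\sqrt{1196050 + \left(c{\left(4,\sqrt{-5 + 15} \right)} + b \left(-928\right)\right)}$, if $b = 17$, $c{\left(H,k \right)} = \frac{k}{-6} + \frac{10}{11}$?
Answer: $\frac{\sqrt{5141277504 - 726 \sqrt{10}}}{66} \approx 1086.4$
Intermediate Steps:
$c{\left(H,k \right)} = \frac{10}{11} - \frac{k}{6}$ ($c{\left(H,k \right)} = k \left(- \frac{1}{6}\right) + 10 \cdot \frac{1}{11} = - \frac{k}{6} + \frac{10}{11} = \frac{10}{11} - \frac{k}{6}$)
$\sqrt{1196050 + \left(c{\left(4,\sqrt{-5 + 15} \right)} + b \left(-928\right)\right)} = \sqrt{1196050 + \left(\left(\frac{10}{11} - \frac{\sqrt{-5 + 15}}{6}\right) + 17 \left(-928\right)\right)} = \sqrt{1196050 - \left(\frac{173526}{11} + \frac{\sqrt{10}}{6}\right)} = \sqrt{\frac{12983024}{11} - \frac{\sqrt{10}}{6}}$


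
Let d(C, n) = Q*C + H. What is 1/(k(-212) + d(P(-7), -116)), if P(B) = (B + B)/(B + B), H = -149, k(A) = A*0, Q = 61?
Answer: -1/88 ≈ -0.011364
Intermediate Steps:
k(A) = 0
P(B) = 1 (P(B) = (2*B)/((2*B)) = (2*B)*(1/(2*B)) = 1)
d(C, n) = -149 + 61*C (d(C, n) = 61*C - 149 = -149 + 61*C)
1/(k(-212) + d(P(-7), -116)) = 1/(0 + (-149 + 61*1)) = 1/(0 + (-149 + 61)) = 1/(0 - 88) = 1/(-88) = -1/88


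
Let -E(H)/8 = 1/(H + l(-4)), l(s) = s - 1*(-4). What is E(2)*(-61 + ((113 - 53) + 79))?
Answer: -312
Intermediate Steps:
l(s) = 4 + s (l(s) = s + 4 = 4 + s)
E(H) = -8/H (E(H) = -8/(H + (4 - 4)) = -8/(H + 0) = -8/H)
E(2)*(-61 + ((113 - 53) + 79)) = (-8/2)*(-61 + ((113 - 53) + 79)) = (-8*1/2)*(-61 + (60 + 79)) = -4*(-61 + 139) = -4*78 = -312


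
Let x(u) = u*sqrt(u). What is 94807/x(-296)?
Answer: 94807*I*sqrt(74)/43808 ≈ 18.617*I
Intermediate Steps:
x(u) = u**(3/2)
94807/x(-296) = 94807/((-296)**(3/2)) = 94807/((-592*I*sqrt(74))) = 94807*(I*sqrt(74)/43808) = 94807*I*sqrt(74)/43808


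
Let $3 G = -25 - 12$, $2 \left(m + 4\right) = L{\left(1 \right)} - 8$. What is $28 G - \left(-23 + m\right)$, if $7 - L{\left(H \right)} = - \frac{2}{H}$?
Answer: $- \frac{1913}{6} \approx -318.83$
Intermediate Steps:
$L{\left(H \right)} = 7 + \frac{2}{H}$ ($L{\left(H \right)} = 7 - - \frac{2}{H} = 7 + \frac{2}{H}$)
$m = - \frac{7}{2}$ ($m = -4 + \frac{\left(7 + \frac{2}{1}\right) - 8}{2} = -4 + \frac{\left(7 + 2 \cdot 1\right) - 8}{2} = -4 + \frac{\left(7 + 2\right) - 8}{2} = -4 + \frac{9 - 8}{2} = -4 + \frac{1}{2} \cdot 1 = -4 + \frac{1}{2} = - \frac{7}{2} \approx -3.5$)
$G = - \frac{37}{3}$ ($G = \frac{-25 - 12}{3} = \frac{1}{3} \left(-37\right) = - \frac{37}{3} \approx -12.333$)
$28 G - \left(-23 + m\right) = 28 \left(- \frac{37}{3}\right) + \left(23 - - \frac{7}{2}\right) = - \frac{1036}{3} + \left(23 + \frac{7}{2}\right) = - \frac{1036}{3} + \frac{53}{2} = - \frac{1913}{6}$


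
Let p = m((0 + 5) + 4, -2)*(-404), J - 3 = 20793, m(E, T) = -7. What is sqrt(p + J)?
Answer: 2*sqrt(5906) ≈ 153.70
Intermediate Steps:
J = 20796 (J = 3 + 20793 = 20796)
p = 2828 (p = -7*(-404) = 2828)
sqrt(p + J) = sqrt(2828 + 20796) = sqrt(23624) = 2*sqrt(5906)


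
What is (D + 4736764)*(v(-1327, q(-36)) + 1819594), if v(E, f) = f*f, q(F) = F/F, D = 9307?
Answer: 8635927061245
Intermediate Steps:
q(F) = 1
v(E, f) = f²
(D + 4736764)*(v(-1327, q(-36)) + 1819594) = (9307 + 4736764)*(1² + 1819594) = 4746071*(1 + 1819594) = 4746071*1819595 = 8635927061245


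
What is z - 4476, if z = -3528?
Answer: -8004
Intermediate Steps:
z - 4476 = -3528 - 4476 = -8004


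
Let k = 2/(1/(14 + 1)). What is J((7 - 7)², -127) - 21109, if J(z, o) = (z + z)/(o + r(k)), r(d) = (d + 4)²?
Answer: -21109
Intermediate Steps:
k = 30 (k = 2/(1/15) = 2*15 = 30)
r(d) = (4 + d)²
J(z, o) = 2*z/(1156 + o) (J(z, o) = (z + z)/(o + (4 + 30)²) = (2*z)/(o + 34²) = (2*z)/(o + 1156) = (2*z)/(1156 + o) = 2*z/(1156 + o))
J((7 - 7)², -127) - 21109 = 2*(7 - 7)²/(1156 - 127) - 21109 = 2*0²/1029 - 21109 = 2*0*(1/1029) - 21109 = 0 - 21109 = -21109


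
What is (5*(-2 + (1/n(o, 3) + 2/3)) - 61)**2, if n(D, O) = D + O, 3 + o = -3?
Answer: 43264/9 ≈ 4807.1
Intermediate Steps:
o = -6 (o = -3 - 3 = -6)
(5*(-2 + (1/n(o, 3) + 2/3)) - 61)**2 = (5*(-2 + (1/(-6 + 3) + 2/3)) - 61)**2 = (5*(-2 + (1/(-3) + 2*(1/3))) - 61)**2 = (5*(-2 + (1*(-1/3) + 2/3)) - 61)**2 = (5*(-2 + (-1/3 + 2/3)) - 61)**2 = (5*(-2 + 1/3) - 61)**2 = (5*(-5/3) - 61)**2 = (-25/3 - 61)**2 = (-208/3)**2 = 43264/9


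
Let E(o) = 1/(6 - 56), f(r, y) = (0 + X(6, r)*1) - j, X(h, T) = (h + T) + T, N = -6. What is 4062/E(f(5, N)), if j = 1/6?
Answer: -203100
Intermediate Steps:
X(h, T) = h + 2*T (X(h, T) = (T + h) + T = h + 2*T)
j = ⅙ ≈ 0.16667
f(r, y) = 35/6 + 2*r (f(r, y) = (0 + (6 + 2*r)*1) - 1*⅙ = (0 + (6 + 2*r)) - ⅙ = (6 + 2*r) - ⅙ = 35/6 + 2*r)
E(o) = -1/50 (E(o) = 1/(-50) = -1/50)
4062/E(f(5, N)) = 4062/(-1/50) = 4062*(-50) = -203100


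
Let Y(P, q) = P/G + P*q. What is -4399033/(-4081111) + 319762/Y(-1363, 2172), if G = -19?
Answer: 222637361531335/229549928009231 ≈ 0.96989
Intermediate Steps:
Y(P, q) = -P/19 + P*q (Y(P, q) = P/(-19) + P*q = P*(-1/19) + P*q = -P/19 + P*q)
-4399033/(-4081111) + 319762/Y(-1363, 2172) = -4399033/(-4081111) + 319762/((-1363*(-1/19 + 2172))) = -4399033*(-1/4081111) + 319762/((-1363*41267/19)) = 4399033/4081111 + 319762/(-56246921/19) = 4399033/4081111 + 319762*(-19/56246921) = 4399033/4081111 - 6075478/56246921 = 222637361531335/229549928009231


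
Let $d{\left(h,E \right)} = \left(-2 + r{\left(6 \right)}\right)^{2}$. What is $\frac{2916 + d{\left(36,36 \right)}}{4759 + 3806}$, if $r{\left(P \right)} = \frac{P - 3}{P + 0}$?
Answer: $\frac{3891}{11420} \approx 0.34072$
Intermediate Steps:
$r{\left(P \right)} = \frac{-3 + P}{P}$
$d{\left(h,E \right)} = \frac{9}{4}$ ($d{\left(h,E \right)} = \left(-2 + \frac{-3 + 6}{6}\right)^{2} = \left(-2 + \frac{1}{6} \cdot 3\right)^{2} = \left(-2 + \frac{1}{2}\right)^{2} = \left(- \frac{3}{2}\right)^{2} = \frac{9}{4}$)
$\frac{2916 + d{\left(36,36 \right)}}{4759 + 3806} = \frac{2916 + \frac{9}{4}}{4759 + 3806} = \frac{11673}{4 \cdot 8565} = \frac{11673}{4} \cdot \frac{1}{8565} = \frac{3891}{11420}$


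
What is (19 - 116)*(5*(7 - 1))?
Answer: -2910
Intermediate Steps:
(19 - 116)*(5*(7 - 1)) = -485*6 = -97*30 = -2910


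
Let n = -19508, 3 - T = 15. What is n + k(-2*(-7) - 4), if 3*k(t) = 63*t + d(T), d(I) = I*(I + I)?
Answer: -19202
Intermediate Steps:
T = -12 (T = 3 - 1*15 = 3 - 15 = -12)
d(I) = 2*I**2 (d(I) = I*(2*I) = 2*I**2)
k(t) = 96 + 21*t (k(t) = (63*t + 2*(-12)**2)/3 = (63*t + 2*144)/3 = (63*t + 288)/3 = (288 + 63*t)/3 = 96 + 21*t)
n + k(-2*(-7) - 4) = -19508 + (96 + 21*(-2*(-7) - 4)) = -19508 + (96 + 21*(14 - 4)) = -19508 + (96 + 21*10) = -19508 + (96 + 210) = -19508 + 306 = -19202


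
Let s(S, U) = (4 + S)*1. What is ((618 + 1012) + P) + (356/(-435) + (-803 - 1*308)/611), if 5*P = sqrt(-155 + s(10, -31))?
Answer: 432528749/265785 + I*sqrt(141)/5 ≈ 1627.4 + 2.3749*I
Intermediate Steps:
s(S, U) = 4 + S
P = I*sqrt(141)/5 (P = sqrt(-155 + (4 + 10))/5 = sqrt(-155 + 14)/5 = sqrt(-141)/5 = (I*sqrt(141))/5 = I*sqrt(141)/5 ≈ 2.3749*I)
((618 + 1012) + P) + (356/(-435) + (-803 - 1*308)/611) = ((618 + 1012) + I*sqrt(141)/5) + (356/(-435) + (-803 - 1*308)/611) = (1630 + I*sqrt(141)/5) + (356*(-1/435) + (-803 - 308)*(1/611)) = (1630 + I*sqrt(141)/5) + (-356/435 - 1111*1/611) = (1630 + I*sqrt(141)/5) + (-356/435 - 1111/611) = (1630 + I*sqrt(141)/5) - 700801/265785 = 432528749/265785 + I*sqrt(141)/5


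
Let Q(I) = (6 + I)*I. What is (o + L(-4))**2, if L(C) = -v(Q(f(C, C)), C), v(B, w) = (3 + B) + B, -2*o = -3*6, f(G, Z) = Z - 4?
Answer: 676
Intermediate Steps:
f(G, Z) = -4 + Z
Q(I) = I*(6 + I)
o = 9 (o = -(-3)*6/2 = -1/2*(-18) = 9)
v(B, w) = 3 + 2*B
L(C) = -3 - 2*(-4 + C)*(2 + C) (L(C) = -(3 + 2*((-4 + C)*(6 + (-4 + C)))) = -(3 + 2*((-4 + C)*(2 + C))) = -(3 + 2*(-4 + C)*(2 + C)) = -3 - 2*(-4 + C)*(2 + C))
(o + L(-4))**2 = (9 + (13 - 2*(-4)**2 + 4*(-4)))**2 = (9 + (13 - 2*16 - 16))**2 = (9 + (13 - 32 - 16))**2 = (9 - 35)**2 = (-26)**2 = 676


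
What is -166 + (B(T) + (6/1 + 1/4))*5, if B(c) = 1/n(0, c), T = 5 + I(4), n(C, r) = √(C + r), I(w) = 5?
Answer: -539/4 + √10/2 ≈ -133.17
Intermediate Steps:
T = 10 (T = 5 + 5 = 10)
B(c) = c^(-½) (B(c) = 1/(√(0 + c)) = 1/(√c) = c^(-½))
-166 + (B(T) + (6/1 + 1/4))*5 = -166 + (10^(-½) + (6/1 + 1/4))*5 = -166 + (√10/10 + (6*1 + 1*(¼)))*5 = -166 + (√10/10 + (6 + ¼))*5 = -166 + (√10/10 + 25/4)*5 = -166 + (25/4 + √10/10)*5 = -166 + (125/4 + √10/2) = -539/4 + √10/2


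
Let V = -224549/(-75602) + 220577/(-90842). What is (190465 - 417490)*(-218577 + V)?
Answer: 85199500536623408025/1716959221 ≈ 4.9622e+10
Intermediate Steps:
V = 930604476/1716959221 (V = -224549*(-1/75602) + 220577*(-1/90842) = 224549/75602 - 220577/90842 = 930604476/1716959221 ≈ 0.54201)
(190465 - 417490)*(-218577 + V) = (190465 - 417490)*(-218577 + 930604476/1716959221) = -227025*(-375286865044041/1716959221) = 85199500536623408025/1716959221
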